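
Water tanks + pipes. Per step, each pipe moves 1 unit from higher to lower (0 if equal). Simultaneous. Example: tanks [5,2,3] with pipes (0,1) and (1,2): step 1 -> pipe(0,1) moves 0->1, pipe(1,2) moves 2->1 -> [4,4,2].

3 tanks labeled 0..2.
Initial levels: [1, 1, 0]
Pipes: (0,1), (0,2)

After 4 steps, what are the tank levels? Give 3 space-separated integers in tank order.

Step 1: flows [0=1,0->2] -> levels [0 1 1]
Step 2: flows [1->0,2->0] -> levels [2 0 0]
Step 3: flows [0->1,0->2] -> levels [0 1 1]
  -> period-2 cycle: step 3 state = step 1 state
  -> state at step 4: (4-1) mod 2 = 1, same as step 2 -> [2 0 0]

Answer: 2 0 0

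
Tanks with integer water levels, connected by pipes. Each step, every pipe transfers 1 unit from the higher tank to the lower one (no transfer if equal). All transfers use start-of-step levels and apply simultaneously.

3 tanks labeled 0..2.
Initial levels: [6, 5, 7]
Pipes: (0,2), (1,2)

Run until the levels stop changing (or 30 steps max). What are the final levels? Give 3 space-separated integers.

Answer: 6 5 7

Derivation:
Step 1: flows [2->0,2->1] -> levels [7 6 5]
Step 2: flows [0->2,1->2] -> levels [6 5 7]
  -> period-2 cycle: step 2 state = step 0 state; never stabilizes
  -> state at step 30: (30-0) mod 2 = 0, same as step 0 -> [6 5 7]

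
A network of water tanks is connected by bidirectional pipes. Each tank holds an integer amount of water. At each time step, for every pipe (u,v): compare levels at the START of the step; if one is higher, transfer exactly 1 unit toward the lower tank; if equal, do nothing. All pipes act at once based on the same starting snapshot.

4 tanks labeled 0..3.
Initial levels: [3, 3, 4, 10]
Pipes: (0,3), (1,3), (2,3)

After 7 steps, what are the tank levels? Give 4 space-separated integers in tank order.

Step 1: flows [3->0,3->1,3->2] -> levels [4 4 5 7]
Step 2: flows [3->0,3->1,3->2] -> levels [5 5 6 4]
Step 3: flows [0->3,1->3,2->3] -> levels [4 4 5 7]
  -> period-2 cycle: step 3 state = step 1 state
  -> state at step 7: (7-1) mod 2 = 0, same as step 1 -> [4 4 5 7]

Answer: 4 4 5 7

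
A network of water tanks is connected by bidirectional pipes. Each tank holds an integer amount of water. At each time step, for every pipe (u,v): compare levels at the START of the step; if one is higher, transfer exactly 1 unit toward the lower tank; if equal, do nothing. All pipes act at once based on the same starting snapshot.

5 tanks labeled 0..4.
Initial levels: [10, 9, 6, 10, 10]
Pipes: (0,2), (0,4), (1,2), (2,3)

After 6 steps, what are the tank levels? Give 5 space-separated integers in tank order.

Step 1: flows [0->2,0=4,1->2,3->2] -> levels [9 8 9 9 10]
Step 2: flows [0=2,4->0,2->1,2=3] -> levels [10 9 8 9 9]
Step 3: flows [0->2,0->4,1->2,3->2] -> levels [8 8 11 8 10]
Step 4: flows [2->0,4->0,2->1,2->3] -> levels [10 9 8 9 9]
  -> period-2 cycle: step 4 state = step 2 state
  -> state at step 6: (6-2) mod 2 = 0, same as step 2 -> [10 9 8 9 9]

Answer: 10 9 8 9 9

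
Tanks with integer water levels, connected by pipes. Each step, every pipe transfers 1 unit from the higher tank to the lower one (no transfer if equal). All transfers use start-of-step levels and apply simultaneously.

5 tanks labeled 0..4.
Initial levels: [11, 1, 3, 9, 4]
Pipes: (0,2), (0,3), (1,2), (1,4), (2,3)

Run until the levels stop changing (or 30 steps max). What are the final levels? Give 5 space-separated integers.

Step 1: flows [0->2,0->3,2->1,4->1,3->2] -> levels [9 3 4 9 3]
Step 2: flows [0->2,0=3,2->1,1=4,3->2] -> levels [8 4 5 8 3]
Step 3: flows [0->2,0=3,2->1,1->4,3->2] -> levels [7 4 6 7 4]
Step 4: flows [0->2,0=3,2->1,1=4,3->2] -> levels [6 5 7 6 4]
Step 5: flows [2->0,0=3,2->1,1->4,2->3] -> levels [7 5 4 7 5]
Step 6: flows [0->2,0=3,1->2,1=4,3->2] -> levels [6 4 7 6 5]
Step 7: flows [2->0,0=3,2->1,4->1,2->3] -> levels [7 6 4 7 4]
Step 8: flows [0->2,0=3,1->2,1->4,3->2] -> levels [6 4 7 6 5]
  -> period-2 cycle: step 8 state = step 6 state; never stabilizes
  -> state at step 30: (30-6) mod 2 = 0, same as step 6 -> [6 4 7 6 5]

Answer: 6 4 7 6 5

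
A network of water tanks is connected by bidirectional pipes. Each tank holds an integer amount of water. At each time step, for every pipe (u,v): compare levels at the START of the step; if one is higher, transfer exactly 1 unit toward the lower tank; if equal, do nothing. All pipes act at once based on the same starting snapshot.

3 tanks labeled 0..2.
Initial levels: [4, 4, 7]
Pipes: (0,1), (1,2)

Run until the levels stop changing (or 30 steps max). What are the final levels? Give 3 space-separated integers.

Answer: 5 5 5

Derivation:
Step 1: flows [0=1,2->1] -> levels [4 5 6]
Step 2: flows [1->0,2->1] -> levels [5 5 5]
Step 3: flows [0=1,1=2] -> levels [5 5 5]
  -> stable (no change)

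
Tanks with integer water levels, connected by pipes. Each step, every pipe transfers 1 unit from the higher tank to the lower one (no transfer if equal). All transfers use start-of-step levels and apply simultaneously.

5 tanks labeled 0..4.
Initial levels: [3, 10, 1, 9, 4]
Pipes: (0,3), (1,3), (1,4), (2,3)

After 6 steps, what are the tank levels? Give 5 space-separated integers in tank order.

Answer: 6 7 6 3 5

Derivation:
Step 1: flows [3->0,1->3,1->4,3->2] -> levels [4 8 2 8 5]
Step 2: flows [3->0,1=3,1->4,3->2] -> levels [5 7 3 6 6]
Step 3: flows [3->0,1->3,1->4,3->2] -> levels [6 5 4 5 7]
Step 4: flows [0->3,1=3,4->1,3->2] -> levels [5 6 5 5 6]
Step 5: flows [0=3,1->3,1=4,2=3] -> levels [5 5 5 6 6]
Step 6: flows [3->0,3->1,4->1,3->2] -> levels [6 7 6 3 5]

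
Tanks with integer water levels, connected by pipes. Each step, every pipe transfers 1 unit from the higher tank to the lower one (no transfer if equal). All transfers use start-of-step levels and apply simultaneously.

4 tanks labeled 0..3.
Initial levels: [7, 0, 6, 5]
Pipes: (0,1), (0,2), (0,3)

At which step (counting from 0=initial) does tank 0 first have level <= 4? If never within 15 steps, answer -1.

Answer: 1

Derivation:
Step 1: flows [0->1,0->2,0->3] -> levels [4 1 7 6]
Tank 0 first reaches <=4 at step 1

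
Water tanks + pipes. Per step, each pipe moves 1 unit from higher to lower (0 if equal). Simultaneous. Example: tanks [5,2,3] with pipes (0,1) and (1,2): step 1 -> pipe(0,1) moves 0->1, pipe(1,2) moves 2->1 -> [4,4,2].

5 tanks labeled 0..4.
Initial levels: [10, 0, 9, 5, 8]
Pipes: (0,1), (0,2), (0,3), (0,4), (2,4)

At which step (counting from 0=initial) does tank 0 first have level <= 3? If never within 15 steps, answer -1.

Answer: -1

Derivation:
Step 1: flows [0->1,0->2,0->3,0->4,2->4] -> levels [6 1 9 6 10]
Step 2: flows [0->1,2->0,0=3,4->0,4->2] -> levels [7 2 9 6 8]
Step 3: flows [0->1,2->0,0->3,4->0,2->4] -> levels [7 3 7 7 8]
Step 4: flows [0->1,0=2,0=3,4->0,4->2] -> levels [7 4 8 7 6]
Step 5: flows [0->1,2->0,0=3,0->4,2->4] -> levels [6 5 6 7 8]
Step 6: flows [0->1,0=2,3->0,4->0,4->2] -> levels [7 6 7 6 6]
Step 7: flows [0->1,0=2,0->3,0->4,2->4] -> levels [4 7 6 7 8]
Step 8: flows [1->0,2->0,3->0,4->0,4->2] -> levels [8 6 6 6 6]
Step 9: flows [0->1,0->2,0->3,0->4,2=4] -> levels [4 7 7 7 7]
Step 10: flows [1->0,2->0,3->0,4->0,2=4] -> levels [8 6 6 6 6]
  -> period-2 cycle (repeats step 8); tank 0 never drops to <=3
Tank 0 never reaches <=3 within 15 steps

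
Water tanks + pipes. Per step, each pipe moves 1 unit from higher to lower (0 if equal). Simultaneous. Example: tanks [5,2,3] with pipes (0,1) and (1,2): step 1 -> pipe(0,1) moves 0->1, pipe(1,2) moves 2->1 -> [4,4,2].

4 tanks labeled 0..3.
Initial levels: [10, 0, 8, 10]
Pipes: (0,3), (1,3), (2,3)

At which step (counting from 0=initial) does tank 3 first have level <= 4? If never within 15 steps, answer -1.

Step 1: flows [0=3,3->1,3->2] -> levels [10 1 9 8]
Step 2: flows [0->3,3->1,2->3] -> levels [9 2 8 9]
Step 3: flows [0=3,3->1,3->2] -> levels [9 3 9 7]
Step 4: flows [0->3,3->1,2->3] -> levels [8 4 8 8]
Step 5: flows [0=3,3->1,2=3] -> levels [8 5 8 7]
Step 6: flows [0->3,3->1,2->3] -> levels [7 6 7 8]
Step 7: flows [3->0,3->1,3->2] -> levels [8 7 8 5]
Step 8: flows [0->3,1->3,2->3] -> levels [7 6 7 8]
  -> period-2 cycle (repeats step 6); tank 3 never drops to <=4
Tank 3 never reaches <=4 within 15 steps

Answer: -1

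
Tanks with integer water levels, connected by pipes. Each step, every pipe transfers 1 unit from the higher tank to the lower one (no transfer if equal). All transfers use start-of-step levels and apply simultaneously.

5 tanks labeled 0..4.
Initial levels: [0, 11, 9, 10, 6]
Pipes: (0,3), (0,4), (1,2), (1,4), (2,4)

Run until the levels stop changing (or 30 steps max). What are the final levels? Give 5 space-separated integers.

Step 1: flows [3->0,4->0,1->2,1->4,2->4] -> levels [2 9 9 9 7]
Step 2: flows [3->0,4->0,1=2,1->4,2->4] -> levels [4 8 8 8 8]
Step 3: flows [3->0,4->0,1=2,1=4,2=4] -> levels [6 8 8 7 7]
Step 4: flows [3->0,4->0,1=2,1->4,2->4] -> levels [8 7 7 6 8]
Step 5: flows [0->3,0=4,1=2,4->1,4->2] -> levels [7 8 8 7 6]
Step 6: flows [0=3,0->4,1=2,1->4,2->4] -> levels [6 7 7 7 9]
Step 7: flows [3->0,4->0,1=2,4->1,4->2] -> levels [8 8 8 6 6]
Step 8: flows [0->3,0->4,1=2,1->4,2->4] -> levels [6 7 7 7 9]
  -> period-2 cycle: step 8 state = step 6 state; never stabilizes
  -> state at step 30: (30-6) mod 2 = 0, same as step 6 -> [6 7 7 7 9]

Answer: 6 7 7 7 9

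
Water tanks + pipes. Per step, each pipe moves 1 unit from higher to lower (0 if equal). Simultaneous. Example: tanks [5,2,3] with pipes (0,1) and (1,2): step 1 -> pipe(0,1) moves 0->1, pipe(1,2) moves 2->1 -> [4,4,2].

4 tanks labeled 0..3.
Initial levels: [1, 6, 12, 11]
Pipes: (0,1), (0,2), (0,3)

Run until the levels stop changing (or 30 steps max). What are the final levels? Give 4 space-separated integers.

Answer: 9 7 7 7

Derivation:
Step 1: flows [1->0,2->0,3->0] -> levels [4 5 11 10]
Step 2: flows [1->0,2->0,3->0] -> levels [7 4 10 9]
Step 3: flows [0->1,2->0,3->0] -> levels [8 5 9 8]
Step 4: flows [0->1,2->0,0=3] -> levels [8 6 8 8]
Step 5: flows [0->1,0=2,0=3] -> levels [7 7 8 8]
Step 6: flows [0=1,2->0,3->0] -> levels [9 7 7 7]
Step 7: flows [0->1,0->2,0->3] -> levels [6 8 8 8]
Step 8: flows [1->0,2->0,3->0] -> levels [9 7 7 7]
  -> period-2 cycle: step 8 state = step 6 state; never stabilizes
  -> state at step 30: (30-6) mod 2 = 0, same as step 6 -> [9 7 7 7]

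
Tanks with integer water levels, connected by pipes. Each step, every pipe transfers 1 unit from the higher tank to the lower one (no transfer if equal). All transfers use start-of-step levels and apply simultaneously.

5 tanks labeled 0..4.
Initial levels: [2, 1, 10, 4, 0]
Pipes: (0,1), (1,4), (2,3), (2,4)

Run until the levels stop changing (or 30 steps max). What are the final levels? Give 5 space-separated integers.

Step 1: flows [0->1,1->4,2->3,2->4] -> levels [1 1 8 5 2]
Step 2: flows [0=1,4->1,2->3,2->4] -> levels [1 2 6 6 2]
Step 3: flows [1->0,1=4,2=3,2->4] -> levels [2 1 5 6 3]
Step 4: flows [0->1,4->1,3->2,2->4] -> levels [1 3 5 5 3]
Step 5: flows [1->0,1=4,2=3,2->4] -> levels [2 2 4 5 4]
Step 6: flows [0=1,4->1,3->2,2=4] -> levels [2 3 5 4 3]
Step 7: flows [1->0,1=4,2->3,2->4] -> levels [3 2 3 5 4]
Step 8: flows [0->1,4->1,3->2,4->2] -> levels [2 4 5 4 2]
Step 9: flows [1->0,1->4,2->3,2->4] -> levels [3 2 3 5 4]
  -> period-2 cycle: step 9 state = step 7 state; never stabilizes
  -> state at step 30: (30-7) mod 2 = 1, same as step 8 -> [2 4 5 4 2]

Answer: 2 4 5 4 2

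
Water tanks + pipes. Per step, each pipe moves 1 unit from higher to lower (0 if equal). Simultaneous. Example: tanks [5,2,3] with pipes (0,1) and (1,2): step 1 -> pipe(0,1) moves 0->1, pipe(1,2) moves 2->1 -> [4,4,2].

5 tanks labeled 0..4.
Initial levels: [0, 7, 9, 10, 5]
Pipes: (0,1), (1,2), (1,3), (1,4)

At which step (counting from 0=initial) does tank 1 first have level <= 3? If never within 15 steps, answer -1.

Answer: -1

Derivation:
Step 1: flows [1->0,2->1,3->1,1->4] -> levels [1 7 8 9 6]
Step 2: flows [1->0,2->1,3->1,1->4] -> levels [2 7 7 8 7]
Step 3: flows [1->0,1=2,3->1,1=4] -> levels [3 7 7 7 7]
Step 4: flows [1->0,1=2,1=3,1=4] -> levels [4 6 7 7 7]
Step 5: flows [1->0,2->1,3->1,4->1] -> levels [5 8 6 6 6]
Step 6: flows [1->0,1->2,1->3,1->4] -> levels [6 4 7 7 7]
Step 7: flows [0->1,2->1,3->1,4->1] -> levels [5 8 6 6 6]
  -> period-2 cycle (repeats step 5); tank 1 never drops to <=3
Tank 1 never reaches <=3 within 15 steps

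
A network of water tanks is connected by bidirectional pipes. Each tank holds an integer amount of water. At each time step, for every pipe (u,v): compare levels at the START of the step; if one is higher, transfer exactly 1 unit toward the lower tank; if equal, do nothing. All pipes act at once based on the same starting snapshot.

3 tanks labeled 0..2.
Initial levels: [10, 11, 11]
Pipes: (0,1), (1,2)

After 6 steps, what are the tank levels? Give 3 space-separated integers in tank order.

Step 1: flows [1->0,1=2] -> levels [11 10 11]
Step 2: flows [0->1,2->1] -> levels [10 12 10]
Step 3: flows [1->0,1->2] -> levels [11 10 11]
  -> period-2 cycle: step 3 state = step 1 state
  -> state at step 6: (6-1) mod 2 = 1, same as step 2 -> [10 12 10]

Answer: 10 12 10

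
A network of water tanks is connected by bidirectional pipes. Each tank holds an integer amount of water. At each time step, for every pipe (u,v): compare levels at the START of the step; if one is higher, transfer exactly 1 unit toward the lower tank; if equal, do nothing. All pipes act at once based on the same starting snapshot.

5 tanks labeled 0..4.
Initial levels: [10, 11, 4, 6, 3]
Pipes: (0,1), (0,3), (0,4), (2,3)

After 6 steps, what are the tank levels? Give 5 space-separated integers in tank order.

Step 1: flows [1->0,0->3,0->4,3->2] -> levels [9 10 5 6 4]
Step 2: flows [1->0,0->3,0->4,3->2] -> levels [8 9 6 6 5]
Step 3: flows [1->0,0->3,0->4,2=3] -> levels [7 8 6 7 6]
Step 4: flows [1->0,0=3,0->4,3->2] -> levels [7 7 7 6 7]
Step 5: flows [0=1,0->3,0=4,2->3] -> levels [6 7 6 8 7]
Step 6: flows [1->0,3->0,4->0,3->2] -> levels [9 6 7 6 6]

Answer: 9 6 7 6 6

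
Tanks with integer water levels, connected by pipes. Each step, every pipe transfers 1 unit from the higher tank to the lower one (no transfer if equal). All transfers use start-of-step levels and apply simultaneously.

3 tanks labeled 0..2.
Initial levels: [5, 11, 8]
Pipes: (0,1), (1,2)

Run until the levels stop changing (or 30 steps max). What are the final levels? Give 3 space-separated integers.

Answer: 8 8 8

Derivation:
Step 1: flows [1->0,1->2] -> levels [6 9 9]
Step 2: flows [1->0,1=2] -> levels [7 8 9]
Step 3: flows [1->0,2->1] -> levels [8 8 8]
Step 4: flows [0=1,1=2] -> levels [8 8 8]
  -> stable (no change)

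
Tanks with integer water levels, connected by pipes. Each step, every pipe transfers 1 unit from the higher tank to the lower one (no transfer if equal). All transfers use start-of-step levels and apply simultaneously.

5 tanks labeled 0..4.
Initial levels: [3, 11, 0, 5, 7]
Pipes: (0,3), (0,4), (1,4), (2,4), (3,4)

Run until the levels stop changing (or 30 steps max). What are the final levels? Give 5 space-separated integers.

Step 1: flows [3->0,4->0,1->4,4->2,4->3] -> levels [5 10 1 5 5]
Step 2: flows [0=3,0=4,1->4,4->2,3=4] -> levels [5 9 2 5 5]
Step 3: flows [0=3,0=4,1->4,4->2,3=4] -> levels [5 8 3 5 5]
Step 4: flows [0=3,0=4,1->4,4->2,3=4] -> levels [5 7 4 5 5]
Step 5: flows [0=3,0=4,1->4,4->2,3=4] -> levels [5 6 5 5 5]
Step 6: flows [0=3,0=4,1->4,2=4,3=4] -> levels [5 5 5 5 6]
Step 7: flows [0=3,4->0,4->1,4->2,4->3] -> levels [6 6 6 6 2]
Step 8: flows [0=3,0->4,1->4,2->4,3->4] -> levels [5 5 5 5 6]
  -> period-2 cycle: step 8 state = step 6 state; never stabilizes
  -> state at step 30: (30-6) mod 2 = 0, same as step 6 -> [5 5 5 5 6]

Answer: 5 5 5 5 6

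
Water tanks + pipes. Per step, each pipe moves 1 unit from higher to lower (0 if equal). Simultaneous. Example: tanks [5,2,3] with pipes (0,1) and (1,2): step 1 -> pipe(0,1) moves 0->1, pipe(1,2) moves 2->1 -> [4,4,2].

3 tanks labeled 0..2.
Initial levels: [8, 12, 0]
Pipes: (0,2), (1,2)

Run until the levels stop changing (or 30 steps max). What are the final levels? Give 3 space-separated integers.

Answer: 7 7 6

Derivation:
Step 1: flows [0->2,1->2] -> levels [7 11 2]
Step 2: flows [0->2,1->2] -> levels [6 10 4]
Step 3: flows [0->2,1->2] -> levels [5 9 6]
Step 4: flows [2->0,1->2] -> levels [6 8 6]
Step 5: flows [0=2,1->2] -> levels [6 7 7]
Step 6: flows [2->0,1=2] -> levels [7 7 6]
Step 7: flows [0->2,1->2] -> levels [6 6 8]
Step 8: flows [2->0,2->1] -> levels [7 7 6]
  -> period-2 cycle: step 8 state = step 6 state; never stabilizes
  -> state at step 30: (30-6) mod 2 = 0, same as step 6 -> [7 7 6]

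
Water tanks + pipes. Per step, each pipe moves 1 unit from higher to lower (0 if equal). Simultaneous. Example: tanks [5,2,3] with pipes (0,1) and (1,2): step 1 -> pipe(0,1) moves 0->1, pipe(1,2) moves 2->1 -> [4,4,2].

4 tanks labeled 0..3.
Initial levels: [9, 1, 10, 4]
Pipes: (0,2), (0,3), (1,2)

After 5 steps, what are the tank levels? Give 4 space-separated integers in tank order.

Answer: 7 6 5 6

Derivation:
Step 1: flows [2->0,0->3,2->1] -> levels [9 2 8 5]
Step 2: flows [0->2,0->3,2->1] -> levels [7 3 8 6]
Step 3: flows [2->0,0->3,2->1] -> levels [7 4 6 7]
Step 4: flows [0->2,0=3,2->1] -> levels [6 5 6 7]
Step 5: flows [0=2,3->0,2->1] -> levels [7 6 5 6]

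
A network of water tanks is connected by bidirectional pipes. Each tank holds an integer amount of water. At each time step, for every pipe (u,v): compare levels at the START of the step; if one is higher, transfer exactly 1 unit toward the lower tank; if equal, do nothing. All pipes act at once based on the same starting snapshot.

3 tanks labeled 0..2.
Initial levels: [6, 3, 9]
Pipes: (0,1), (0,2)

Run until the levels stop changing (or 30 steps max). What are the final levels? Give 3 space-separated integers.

Step 1: flows [0->1,2->0] -> levels [6 4 8]
Step 2: flows [0->1,2->0] -> levels [6 5 7]
Step 3: flows [0->1,2->0] -> levels [6 6 6]
Step 4: flows [0=1,0=2] -> levels [6 6 6]
  -> stable (no change)

Answer: 6 6 6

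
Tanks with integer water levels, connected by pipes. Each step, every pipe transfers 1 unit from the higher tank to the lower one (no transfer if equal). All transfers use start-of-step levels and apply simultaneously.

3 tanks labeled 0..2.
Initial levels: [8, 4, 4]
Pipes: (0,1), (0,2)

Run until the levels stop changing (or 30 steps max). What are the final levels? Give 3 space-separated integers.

Answer: 4 6 6

Derivation:
Step 1: flows [0->1,0->2] -> levels [6 5 5]
Step 2: flows [0->1,0->2] -> levels [4 6 6]
Step 3: flows [1->0,2->0] -> levels [6 5 5]
  -> period-2 cycle: step 3 state = step 1 state; never stabilizes
  -> state at step 30: (30-1) mod 2 = 1, same as step 2 -> [4 6 6]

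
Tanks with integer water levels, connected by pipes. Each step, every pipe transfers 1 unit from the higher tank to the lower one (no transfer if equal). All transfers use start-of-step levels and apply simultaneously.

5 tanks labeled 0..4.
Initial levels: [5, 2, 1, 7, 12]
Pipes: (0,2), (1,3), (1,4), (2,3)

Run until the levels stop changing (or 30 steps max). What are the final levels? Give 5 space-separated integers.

Step 1: flows [0->2,3->1,4->1,3->2] -> levels [4 4 3 5 11]
Step 2: flows [0->2,3->1,4->1,3->2] -> levels [3 6 5 3 10]
Step 3: flows [2->0,1->3,4->1,2->3] -> levels [4 6 3 5 9]
Step 4: flows [0->2,1->3,4->1,3->2] -> levels [3 6 5 5 8]
Step 5: flows [2->0,1->3,4->1,2=3] -> levels [4 6 4 6 7]
Step 6: flows [0=2,1=3,4->1,3->2] -> levels [4 7 5 5 6]
Step 7: flows [2->0,1->3,1->4,2=3] -> levels [5 5 4 6 7]
Step 8: flows [0->2,3->1,4->1,3->2] -> levels [4 7 6 4 6]
Step 9: flows [2->0,1->3,1->4,2->3] -> levels [5 5 4 6 7]
  -> period-2 cycle: step 9 state = step 7 state; never stabilizes
  -> state at step 30: (30-7) mod 2 = 1, same as step 8 -> [4 7 6 4 6]

Answer: 4 7 6 4 6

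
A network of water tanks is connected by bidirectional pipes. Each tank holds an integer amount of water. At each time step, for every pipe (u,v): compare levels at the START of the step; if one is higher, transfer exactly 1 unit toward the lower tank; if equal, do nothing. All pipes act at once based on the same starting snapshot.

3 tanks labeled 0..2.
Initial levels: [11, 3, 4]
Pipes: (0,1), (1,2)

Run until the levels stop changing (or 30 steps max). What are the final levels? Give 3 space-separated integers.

Step 1: flows [0->1,2->1] -> levels [10 5 3]
Step 2: flows [0->1,1->2] -> levels [9 5 4]
Step 3: flows [0->1,1->2] -> levels [8 5 5]
Step 4: flows [0->1,1=2] -> levels [7 6 5]
Step 5: flows [0->1,1->2] -> levels [6 6 6]
Step 6: flows [0=1,1=2] -> levels [6 6 6]
  -> stable (no change)

Answer: 6 6 6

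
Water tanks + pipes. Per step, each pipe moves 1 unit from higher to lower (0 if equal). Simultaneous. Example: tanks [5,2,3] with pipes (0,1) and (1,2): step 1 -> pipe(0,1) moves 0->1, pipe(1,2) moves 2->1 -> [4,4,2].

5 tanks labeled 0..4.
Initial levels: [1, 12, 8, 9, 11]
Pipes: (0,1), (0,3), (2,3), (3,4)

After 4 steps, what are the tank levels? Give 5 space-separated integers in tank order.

Step 1: flows [1->0,3->0,3->2,4->3] -> levels [3 11 9 8 10]
Step 2: flows [1->0,3->0,2->3,4->3] -> levels [5 10 8 9 9]
Step 3: flows [1->0,3->0,3->2,3=4] -> levels [7 9 9 7 9]
Step 4: flows [1->0,0=3,2->3,4->3] -> levels [8 8 8 9 8]

Answer: 8 8 8 9 8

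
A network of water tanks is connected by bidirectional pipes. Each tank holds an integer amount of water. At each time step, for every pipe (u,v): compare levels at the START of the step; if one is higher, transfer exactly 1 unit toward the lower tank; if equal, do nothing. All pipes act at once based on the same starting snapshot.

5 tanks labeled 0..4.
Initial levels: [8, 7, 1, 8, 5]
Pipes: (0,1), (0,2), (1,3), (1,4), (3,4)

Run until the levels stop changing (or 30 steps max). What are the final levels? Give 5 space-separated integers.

Step 1: flows [0->1,0->2,3->1,1->4,3->4] -> levels [6 8 2 6 7]
Step 2: flows [1->0,0->2,1->3,1->4,4->3] -> levels [6 5 3 8 7]
Step 3: flows [0->1,0->2,3->1,4->1,3->4] -> levels [4 8 4 6 7]
Step 4: flows [1->0,0=2,1->3,1->4,4->3] -> levels [5 5 4 8 7]
Step 5: flows [0=1,0->2,3->1,4->1,3->4] -> levels [4 7 5 6 7]
Step 6: flows [1->0,2->0,1->3,1=4,4->3] -> levels [6 5 4 8 6]
Step 7: flows [0->1,0->2,3->1,4->1,3->4] -> levels [4 8 5 6 6]
Step 8: flows [1->0,2->0,1->3,1->4,3=4] -> levels [6 5 4 7 7]
Step 9: flows [0->1,0->2,3->1,4->1,3=4] -> levels [4 8 5 6 6]
  -> period-2 cycle: step 9 state = step 7 state; never stabilizes
  -> state at step 30: (30-7) mod 2 = 1, same as step 8 -> [6 5 4 7 7]

Answer: 6 5 4 7 7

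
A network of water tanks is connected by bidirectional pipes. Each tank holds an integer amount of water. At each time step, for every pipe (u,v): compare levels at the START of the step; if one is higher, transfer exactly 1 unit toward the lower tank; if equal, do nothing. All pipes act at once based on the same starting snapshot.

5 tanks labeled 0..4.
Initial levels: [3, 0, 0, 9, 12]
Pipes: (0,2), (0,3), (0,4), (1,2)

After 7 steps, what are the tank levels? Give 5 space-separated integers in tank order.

Step 1: flows [0->2,3->0,4->0,1=2] -> levels [4 0 1 8 11]
Step 2: flows [0->2,3->0,4->0,2->1] -> levels [5 1 1 7 10]
Step 3: flows [0->2,3->0,4->0,1=2] -> levels [6 1 2 6 9]
Step 4: flows [0->2,0=3,4->0,2->1] -> levels [6 2 2 6 8]
Step 5: flows [0->2,0=3,4->0,1=2] -> levels [6 2 3 6 7]
Step 6: flows [0->2,0=3,4->0,2->1] -> levels [6 3 3 6 6]
Step 7: flows [0->2,0=3,0=4,1=2] -> levels [5 3 4 6 6]

Answer: 5 3 4 6 6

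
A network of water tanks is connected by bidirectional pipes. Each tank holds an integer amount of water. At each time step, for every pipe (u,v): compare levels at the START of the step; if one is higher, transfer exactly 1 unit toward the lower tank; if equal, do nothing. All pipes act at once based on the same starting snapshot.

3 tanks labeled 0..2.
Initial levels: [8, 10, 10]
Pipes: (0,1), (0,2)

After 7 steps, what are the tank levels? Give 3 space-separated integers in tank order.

Step 1: flows [1->0,2->0] -> levels [10 9 9]
Step 2: flows [0->1,0->2] -> levels [8 10 10]
  -> period-2 cycle: step 2 state = step 0 state
  -> state at step 7: (7-0) mod 2 = 1, same as step 1 -> [10 9 9]

Answer: 10 9 9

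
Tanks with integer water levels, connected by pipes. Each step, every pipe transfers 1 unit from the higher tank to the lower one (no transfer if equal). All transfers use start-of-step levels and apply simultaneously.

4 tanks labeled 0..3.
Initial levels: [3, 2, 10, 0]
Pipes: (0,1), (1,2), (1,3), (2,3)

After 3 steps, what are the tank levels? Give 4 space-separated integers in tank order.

Step 1: flows [0->1,2->1,1->3,2->3] -> levels [2 3 8 2]
Step 2: flows [1->0,2->1,1->3,2->3] -> levels [3 2 6 4]
Step 3: flows [0->1,2->1,3->1,2->3] -> levels [2 5 4 4]

Answer: 2 5 4 4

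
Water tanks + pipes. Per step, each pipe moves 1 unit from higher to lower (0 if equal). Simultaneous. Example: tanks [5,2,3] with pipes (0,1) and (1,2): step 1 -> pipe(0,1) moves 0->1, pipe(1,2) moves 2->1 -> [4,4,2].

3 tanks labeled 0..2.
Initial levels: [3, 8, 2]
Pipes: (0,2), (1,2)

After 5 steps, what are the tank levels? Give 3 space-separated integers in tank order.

Answer: 5 5 3

Derivation:
Step 1: flows [0->2,1->2] -> levels [2 7 4]
Step 2: flows [2->0,1->2] -> levels [3 6 4]
Step 3: flows [2->0,1->2] -> levels [4 5 4]
Step 4: flows [0=2,1->2] -> levels [4 4 5]
Step 5: flows [2->0,2->1] -> levels [5 5 3]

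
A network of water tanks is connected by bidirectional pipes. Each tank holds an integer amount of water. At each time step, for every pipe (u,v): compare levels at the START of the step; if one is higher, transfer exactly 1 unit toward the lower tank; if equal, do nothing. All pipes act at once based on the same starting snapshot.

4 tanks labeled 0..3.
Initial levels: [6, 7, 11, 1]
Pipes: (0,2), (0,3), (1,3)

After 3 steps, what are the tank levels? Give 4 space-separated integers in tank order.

Step 1: flows [2->0,0->3,1->3] -> levels [6 6 10 3]
Step 2: flows [2->0,0->3,1->3] -> levels [6 5 9 5]
Step 3: flows [2->0,0->3,1=3] -> levels [6 5 8 6]

Answer: 6 5 8 6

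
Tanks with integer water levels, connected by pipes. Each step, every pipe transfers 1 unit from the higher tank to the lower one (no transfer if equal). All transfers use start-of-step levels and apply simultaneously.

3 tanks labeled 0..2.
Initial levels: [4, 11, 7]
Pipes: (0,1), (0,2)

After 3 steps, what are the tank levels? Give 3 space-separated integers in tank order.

Step 1: flows [1->0,2->0] -> levels [6 10 6]
Step 2: flows [1->0,0=2] -> levels [7 9 6]
Step 3: flows [1->0,0->2] -> levels [7 8 7]

Answer: 7 8 7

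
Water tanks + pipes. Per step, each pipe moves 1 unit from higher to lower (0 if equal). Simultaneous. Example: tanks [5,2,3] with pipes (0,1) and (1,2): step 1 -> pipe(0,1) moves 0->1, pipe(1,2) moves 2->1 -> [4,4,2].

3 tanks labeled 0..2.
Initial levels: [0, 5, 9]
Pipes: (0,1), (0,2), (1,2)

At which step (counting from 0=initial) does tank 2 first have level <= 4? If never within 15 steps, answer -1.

Answer: 3

Derivation:
Step 1: flows [1->0,2->0,2->1] -> levels [2 5 7]
Step 2: flows [1->0,2->0,2->1] -> levels [4 5 5]
Step 3: flows [1->0,2->0,1=2] -> levels [6 4 4]
Tank 2 first reaches <=4 at step 3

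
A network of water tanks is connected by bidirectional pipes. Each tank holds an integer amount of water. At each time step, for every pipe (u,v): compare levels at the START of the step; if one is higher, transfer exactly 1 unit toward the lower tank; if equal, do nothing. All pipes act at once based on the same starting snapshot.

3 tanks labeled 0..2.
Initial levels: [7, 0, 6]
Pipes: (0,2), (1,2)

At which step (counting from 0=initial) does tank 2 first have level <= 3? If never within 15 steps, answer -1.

Answer: 6

Derivation:
Step 1: flows [0->2,2->1] -> levels [6 1 6]
Step 2: flows [0=2,2->1] -> levels [6 2 5]
Step 3: flows [0->2,2->1] -> levels [5 3 5]
Step 4: flows [0=2,2->1] -> levels [5 4 4]
Step 5: flows [0->2,1=2] -> levels [4 4 5]
Step 6: flows [2->0,2->1] -> levels [5 5 3]
Tank 2 first reaches <=3 at step 6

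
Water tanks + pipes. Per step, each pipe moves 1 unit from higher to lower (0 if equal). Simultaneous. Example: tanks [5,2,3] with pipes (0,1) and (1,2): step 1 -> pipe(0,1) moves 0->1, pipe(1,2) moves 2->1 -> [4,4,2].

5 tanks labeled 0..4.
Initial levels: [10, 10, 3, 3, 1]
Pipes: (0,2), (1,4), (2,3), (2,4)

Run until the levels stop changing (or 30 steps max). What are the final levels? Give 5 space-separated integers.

Step 1: flows [0->2,1->4,2=3,2->4] -> levels [9 9 3 3 3]
Step 2: flows [0->2,1->4,2=3,2=4] -> levels [8 8 4 3 4]
Step 3: flows [0->2,1->4,2->3,2=4] -> levels [7 7 4 4 5]
Step 4: flows [0->2,1->4,2=3,4->2] -> levels [6 6 6 4 5]
Step 5: flows [0=2,1->4,2->3,2->4] -> levels [6 5 4 5 7]
Step 6: flows [0->2,4->1,3->2,4->2] -> levels [5 6 7 4 5]
Step 7: flows [2->0,1->4,2->3,2->4] -> levels [6 5 4 5 7]
  -> period-2 cycle: step 7 state = step 5 state; never stabilizes
  -> state at step 30: (30-5) mod 2 = 1, same as step 6 -> [5 6 7 4 5]

Answer: 5 6 7 4 5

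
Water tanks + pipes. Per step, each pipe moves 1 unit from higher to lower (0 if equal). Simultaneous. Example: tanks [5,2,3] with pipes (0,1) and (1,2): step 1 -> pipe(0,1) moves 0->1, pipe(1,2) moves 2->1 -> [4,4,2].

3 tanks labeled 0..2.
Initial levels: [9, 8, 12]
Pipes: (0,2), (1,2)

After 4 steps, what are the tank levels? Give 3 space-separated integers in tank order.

Step 1: flows [2->0,2->1] -> levels [10 9 10]
Step 2: flows [0=2,2->1] -> levels [10 10 9]
Step 3: flows [0->2,1->2] -> levels [9 9 11]
Step 4: flows [2->0,2->1] -> levels [10 10 9]

Answer: 10 10 9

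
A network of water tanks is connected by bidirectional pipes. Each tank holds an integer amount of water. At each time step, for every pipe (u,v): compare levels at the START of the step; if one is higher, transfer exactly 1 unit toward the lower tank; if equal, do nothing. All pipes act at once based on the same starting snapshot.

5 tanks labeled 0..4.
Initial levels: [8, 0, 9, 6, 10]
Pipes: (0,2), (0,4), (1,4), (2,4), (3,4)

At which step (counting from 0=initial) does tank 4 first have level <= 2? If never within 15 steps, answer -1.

Answer: -1

Derivation:
Step 1: flows [2->0,4->0,4->1,4->2,4->3] -> levels [10 1 9 7 6]
Step 2: flows [0->2,0->4,4->1,2->4,3->4] -> levels [8 2 9 6 8]
Step 3: flows [2->0,0=4,4->1,2->4,4->3] -> levels [9 3 7 7 7]
Step 4: flows [0->2,0->4,4->1,2=4,3=4] -> levels [7 4 8 7 7]
Step 5: flows [2->0,0=4,4->1,2->4,3=4] -> levels [8 5 6 7 7]
Step 6: flows [0->2,0->4,4->1,4->2,3=4] -> levels [6 6 8 7 6]
Step 7: flows [2->0,0=4,1=4,2->4,3->4] -> levels [7 6 6 6 8]
Step 8: flows [0->2,4->0,4->1,4->2,4->3] -> levels [7 7 8 7 4]
Step 9: flows [2->0,0->4,1->4,2->4,3->4] -> levels [7 6 6 6 8]
  -> period-2 cycle (repeats step 7); tank 4 never drops to <=2
Tank 4 never reaches <=2 within 15 steps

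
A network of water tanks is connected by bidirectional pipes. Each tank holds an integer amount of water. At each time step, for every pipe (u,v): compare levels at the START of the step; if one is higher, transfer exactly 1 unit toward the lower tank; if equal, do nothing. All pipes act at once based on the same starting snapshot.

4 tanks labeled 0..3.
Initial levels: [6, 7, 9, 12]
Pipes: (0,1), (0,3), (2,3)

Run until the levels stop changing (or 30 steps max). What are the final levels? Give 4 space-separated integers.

Answer: 9 8 9 8

Derivation:
Step 1: flows [1->0,3->0,3->2] -> levels [8 6 10 10]
Step 2: flows [0->1,3->0,2=3] -> levels [8 7 10 9]
Step 3: flows [0->1,3->0,2->3] -> levels [8 8 9 9]
Step 4: flows [0=1,3->0,2=3] -> levels [9 8 9 8]
Step 5: flows [0->1,0->3,2->3] -> levels [7 9 8 10]
Step 6: flows [1->0,3->0,3->2] -> levels [9 8 9 8]
  -> period-2 cycle: step 6 state = step 4 state; never stabilizes
  -> state at step 30: (30-4) mod 2 = 0, same as step 4 -> [9 8 9 8]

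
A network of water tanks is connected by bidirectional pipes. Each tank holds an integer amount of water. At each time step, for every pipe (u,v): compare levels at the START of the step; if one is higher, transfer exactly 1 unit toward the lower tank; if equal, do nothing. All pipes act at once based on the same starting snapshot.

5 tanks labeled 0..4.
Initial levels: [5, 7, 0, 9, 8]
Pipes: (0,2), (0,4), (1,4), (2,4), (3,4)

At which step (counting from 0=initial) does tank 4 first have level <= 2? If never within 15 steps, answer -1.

Answer: -1

Derivation:
Step 1: flows [0->2,4->0,4->1,4->2,3->4] -> levels [5 8 2 8 6]
Step 2: flows [0->2,4->0,1->4,4->2,3->4] -> levels [5 7 4 7 6]
Step 3: flows [0->2,4->0,1->4,4->2,3->4] -> levels [5 6 6 6 6]
Step 4: flows [2->0,4->0,1=4,2=4,3=4] -> levels [7 6 5 6 5]
Step 5: flows [0->2,0->4,1->4,2=4,3->4] -> levels [5 5 6 5 8]
Step 6: flows [2->0,4->0,4->1,4->2,4->3] -> levels [7 6 6 6 4]
Step 7: flows [0->2,0->4,1->4,2->4,3->4] -> levels [5 5 6 5 8]
  -> period-2 cycle (repeats step 5); tank 4 never drops to <=2
Tank 4 never reaches <=2 within 15 steps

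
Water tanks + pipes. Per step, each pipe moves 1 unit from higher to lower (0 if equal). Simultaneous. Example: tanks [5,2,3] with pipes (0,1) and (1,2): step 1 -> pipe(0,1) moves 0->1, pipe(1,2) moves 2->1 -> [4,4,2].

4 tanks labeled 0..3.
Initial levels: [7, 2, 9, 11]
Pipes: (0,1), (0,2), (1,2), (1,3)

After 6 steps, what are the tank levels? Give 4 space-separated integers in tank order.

Answer: 7 8 7 7

Derivation:
Step 1: flows [0->1,2->0,2->1,3->1] -> levels [7 5 7 10]
Step 2: flows [0->1,0=2,2->1,3->1] -> levels [6 8 6 9]
Step 3: flows [1->0,0=2,1->2,3->1] -> levels [7 7 7 8]
Step 4: flows [0=1,0=2,1=2,3->1] -> levels [7 8 7 7]
Step 5: flows [1->0,0=2,1->2,1->3] -> levels [8 5 8 8]
Step 6: flows [0->1,0=2,2->1,3->1] -> levels [7 8 7 7]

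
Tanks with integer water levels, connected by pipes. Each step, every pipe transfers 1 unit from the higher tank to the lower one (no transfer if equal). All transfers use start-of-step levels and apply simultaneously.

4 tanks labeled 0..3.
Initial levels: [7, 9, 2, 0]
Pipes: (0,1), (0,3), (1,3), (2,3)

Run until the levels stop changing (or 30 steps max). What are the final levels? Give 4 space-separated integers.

Answer: 5 5 5 3

Derivation:
Step 1: flows [1->0,0->3,1->3,2->3] -> levels [7 7 1 3]
Step 2: flows [0=1,0->3,1->3,3->2] -> levels [6 6 2 4]
Step 3: flows [0=1,0->3,1->3,3->2] -> levels [5 5 3 5]
Step 4: flows [0=1,0=3,1=3,3->2] -> levels [5 5 4 4]
Step 5: flows [0=1,0->3,1->3,2=3] -> levels [4 4 4 6]
Step 6: flows [0=1,3->0,3->1,3->2] -> levels [5 5 5 3]
Step 7: flows [0=1,0->3,1->3,2->3] -> levels [4 4 4 6]
  -> period-2 cycle: step 7 state = step 5 state; never stabilizes
  -> state at step 30: (30-5) mod 2 = 1, same as step 6 -> [5 5 5 3]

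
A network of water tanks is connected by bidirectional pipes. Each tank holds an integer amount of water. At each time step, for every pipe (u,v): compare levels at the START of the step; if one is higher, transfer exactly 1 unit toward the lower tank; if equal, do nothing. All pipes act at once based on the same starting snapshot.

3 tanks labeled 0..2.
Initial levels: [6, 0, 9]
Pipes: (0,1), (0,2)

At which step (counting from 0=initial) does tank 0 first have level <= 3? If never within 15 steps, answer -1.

Step 1: flows [0->1,2->0] -> levels [6 1 8]
Step 2: flows [0->1,2->0] -> levels [6 2 7]
Step 3: flows [0->1,2->0] -> levels [6 3 6]
Step 4: flows [0->1,0=2] -> levels [5 4 6]
Step 5: flows [0->1,2->0] -> levels [5 5 5]
Step 6: flows [0=1,0=2] -> levels [5 5 5]
  -> stable; tank 0 stays at 5 > 3
Tank 0 never reaches <=3 within 15 steps

Answer: -1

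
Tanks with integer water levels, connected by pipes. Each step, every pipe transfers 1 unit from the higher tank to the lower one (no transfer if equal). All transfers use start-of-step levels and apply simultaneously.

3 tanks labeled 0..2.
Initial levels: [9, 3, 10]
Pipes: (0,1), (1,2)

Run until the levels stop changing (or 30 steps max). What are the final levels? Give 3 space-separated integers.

Step 1: flows [0->1,2->1] -> levels [8 5 9]
Step 2: flows [0->1,2->1] -> levels [7 7 8]
Step 3: flows [0=1,2->1] -> levels [7 8 7]
Step 4: flows [1->0,1->2] -> levels [8 6 8]
Step 5: flows [0->1,2->1] -> levels [7 8 7]
  -> period-2 cycle: step 5 state = step 3 state; never stabilizes
  -> state at step 30: (30-3) mod 2 = 1, same as step 4 -> [8 6 8]

Answer: 8 6 8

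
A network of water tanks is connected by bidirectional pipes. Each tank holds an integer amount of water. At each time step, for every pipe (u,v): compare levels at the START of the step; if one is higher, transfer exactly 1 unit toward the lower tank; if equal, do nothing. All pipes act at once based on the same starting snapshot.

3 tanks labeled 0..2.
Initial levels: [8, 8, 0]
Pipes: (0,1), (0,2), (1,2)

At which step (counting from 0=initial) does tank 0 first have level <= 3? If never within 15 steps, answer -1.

Step 1: flows [0=1,0->2,1->2] -> levels [7 7 2]
Step 2: flows [0=1,0->2,1->2] -> levels [6 6 4]
Step 3: flows [0=1,0->2,1->2] -> levels [5 5 6]
Step 4: flows [0=1,2->0,2->1] -> levels [6 6 4]
  -> period-2 cycle (repeats step 2); tank 0 never drops to <=3
Tank 0 never reaches <=3 within 15 steps

Answer: -1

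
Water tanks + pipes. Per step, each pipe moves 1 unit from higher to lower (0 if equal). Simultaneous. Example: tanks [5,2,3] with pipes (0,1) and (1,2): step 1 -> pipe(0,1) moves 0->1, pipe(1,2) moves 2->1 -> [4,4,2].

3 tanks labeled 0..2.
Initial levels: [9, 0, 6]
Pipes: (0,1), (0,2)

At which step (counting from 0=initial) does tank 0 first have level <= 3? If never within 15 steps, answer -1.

Answer: -1

Derivation:
Step 1: flows [0->1,0->2] -> levels [7 1 7]
Step 2: flows [0->1,0=2] -> levels [6 2 7]
Step 3: flows [0->1,2->0] -> levels [6 3 6]
Step 4: flows [0->1,0=2] -> levels [5 4 6]
Step 5: flows [0->1,2->0] -> levels [5 5 5]
Step 6: flows [0=1,0=2] -> levels [5 5 5]
  -> stable; tank 0 stays at 5 > 3
Tank 0 never reaches <=3 within 15 steps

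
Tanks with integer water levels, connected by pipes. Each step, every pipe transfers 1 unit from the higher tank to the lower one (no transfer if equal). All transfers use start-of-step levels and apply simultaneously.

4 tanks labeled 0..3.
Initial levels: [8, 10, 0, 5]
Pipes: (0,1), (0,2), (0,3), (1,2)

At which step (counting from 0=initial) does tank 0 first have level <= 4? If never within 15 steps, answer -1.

Answer: 6

Derivation:
Step 1: flows [1->0,0->2,0->3,1->2] -> levels [7 8 2 6]
Step 2: flows [1->0,0->2,0->3,1->2] -> levels [6 6 4 7]
Step 3: flows [0=1,0->2,3->0,1->2] -> levels [6 5 6 6]
Step 4: flows [0->1,0=2,0=3,2->1] -> levels [5 7 5 6]
Step 5: flows [1->0,0=2,3->0,1->2] -> levels [7 5 6 5]
Step 6: flows [0->1,0->2,0->3,2->1] -> levels [4 7 6 6]
Tank 0 first reaches <=4 at step 6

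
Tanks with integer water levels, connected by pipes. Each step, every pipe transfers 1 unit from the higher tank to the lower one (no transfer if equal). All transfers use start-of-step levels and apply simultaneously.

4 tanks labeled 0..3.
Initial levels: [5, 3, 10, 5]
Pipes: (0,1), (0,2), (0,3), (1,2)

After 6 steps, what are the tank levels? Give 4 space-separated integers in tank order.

Step 1: flows [0->1,2->0,0=3,2->1] -> levels [5 5 8 5]
Step 2: flows [0=1,2->0,0=3,2->1] -> levels [6 6 6 5]
Step 3: flows [0=1,0=2,0->3,1=2] -> levels [5 6 6 6]
Step 4: flows [1->0,2->0,3->0,1=2] -> levels [8 5 5 5]
Step 5: flows [0->1,0->2,0->3,1=2] -> levels [5 6 6 6]
  -> period-2 cycle: step 5 state = step 3 state
  -> state at step 6: (6-3) mod 2 = 1, same as step 4 -> [8 5 5 5]

Answer: 8 5 5 5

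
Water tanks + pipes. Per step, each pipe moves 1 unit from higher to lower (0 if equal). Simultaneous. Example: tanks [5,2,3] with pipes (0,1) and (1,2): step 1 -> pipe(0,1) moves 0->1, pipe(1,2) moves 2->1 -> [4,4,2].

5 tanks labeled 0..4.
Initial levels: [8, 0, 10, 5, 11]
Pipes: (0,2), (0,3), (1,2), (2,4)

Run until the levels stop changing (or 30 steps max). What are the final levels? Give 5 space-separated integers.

Step 1: flows [2->0,0->3,2->1,4->2] -> levels [8 1 9 6 10]
Step 2: flows [2->0,0->3,2->1,4->2] -> levels [8 2 8 7 9]
Step 3: flows [0=2,0->3,2->1,4->2] -> levels [7 3 8 8 8]
Step 4: flows [2->0,3->0,2->1,2=4] -> levels [9 4 6 7 8]
Step 5: flows [0->2,0->3,2->1,4->2] -> levels [7 5 7 8 7]
Step 6: flows [0=2,3->0,2->1,2=4] -> levels [8 6 6 7 7]
Step 7: flows [0->2,0->3,1=2,4->2] -> levels [6 6 8 8 6]
Step 8: flows [2->0,3->0,2->1,2->4] -> levels [8 7 5 7 7]
Step 9: flows [0->2,0->3,1->2,4->2] -> levels [6 6 8 8 6]
  -> period-2 cycle: step 9 state = step 7 state; never stabilizes
  -> state at step 30: (30-7) mod 2 = 1, same as step 8 -> [8 7 5 7 7]

Answer: 8 7 5 7 7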